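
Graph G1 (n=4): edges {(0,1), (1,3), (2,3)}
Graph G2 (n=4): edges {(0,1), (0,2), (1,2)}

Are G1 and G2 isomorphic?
No, not isomorphic

The graphs are NOT isomorphic.

Counting triangles (3-cliques): G1 has 0, G2 has 1.
Triangle count is an isomorphism invariant, so differing triangle counts rule out isomorphism.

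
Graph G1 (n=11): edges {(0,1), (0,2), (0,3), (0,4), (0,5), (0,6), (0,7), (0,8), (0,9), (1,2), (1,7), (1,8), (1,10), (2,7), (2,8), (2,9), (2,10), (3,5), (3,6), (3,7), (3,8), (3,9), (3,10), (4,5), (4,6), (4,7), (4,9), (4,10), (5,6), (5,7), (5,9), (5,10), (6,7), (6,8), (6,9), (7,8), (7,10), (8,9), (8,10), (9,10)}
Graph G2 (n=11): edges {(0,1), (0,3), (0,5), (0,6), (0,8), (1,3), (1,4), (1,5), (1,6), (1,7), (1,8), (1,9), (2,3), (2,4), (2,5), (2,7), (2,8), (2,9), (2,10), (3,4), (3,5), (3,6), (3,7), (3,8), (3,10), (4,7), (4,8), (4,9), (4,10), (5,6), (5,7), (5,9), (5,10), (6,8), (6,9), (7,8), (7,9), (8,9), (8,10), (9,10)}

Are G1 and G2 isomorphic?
Yes, isomorphic

The graphs are isomorphic.
One valid mapping φ: V(G1) → V(G2): 0→8, 1→0, 2→6, 3→7, 4→10, 5→2, 6→4, 7→3, 8→1, 9→9, 10→5

Verify φ preserves adjacency — for each edge of G1, its image is an edge of G2:
  (0,1) → (φ(0),φ(1)) = (0,8) ∈ E(G2) ✓
  (0,2) → (φ(0),φ(2)) = (6,8) ∈ E(G2) ✓
  (0,3) → (φ(0),φ(3)) = (7,8) ∈ E(G2) ✓
  (0,4) → (φ(0),φ(4)) = (8,10) ∈ E(G2) ✓
  (0,5) → (φ(0),φ(5)) = (2,8) ∈ E(G2) ✓
  (0,6) → (φ(0),φ(6)) = (4,8) ∈ E(G2) ✓
  (0,7) → (φ(0),φ(7)) = (3,8) ∈ E(G2) ✓
  (0,8) → (φ(0),φ(8)) = (1,8) ∈ E(G2) ✓
  (0,9) → (φ(0),φ(9)) = (8,9) ∈ E(G2) ✓
  (1,2) → (φ(1),φ(2)) = (0,6) ∈ E(G2) ✓
  (1,7) → (φ(1),φ(7)) = (0,3) ∈ E(G2) ✓
  (1,8) → (φ(1),φ(8)) = (0,1) ∈ E(G2) ✓
  (1,10) → (φ(1),φ(10)) = (0,5) ∈ E(G2) ✓
  (2,7) → (φ(2),φ(7)) = (3,6) ∈ E(G2) ✓
  (2,8) → (φ(2),φ(8)) = (1,6) ∈ E(G2) ✓
  (2,9) → (φ(2),φ(9)) = (6,9) ∈ E(G2) ✓
  (2,10) → (φ(2),φ(10)) = (5,6) ∈ E(G2) ✓
  (3,5) → (φ(3),φ(5)) = (2,7) ∈ E(G2) ✓
  (3,6) → (φ(3),φ(6)) = (4,7) ∈ E(G2) ✓
  (3,7) → (φ(3),φ(7)) = (3,7) ∈ E(G2) ✓
  (3,8) → (φ(3),φ(8)) = (1,7) ∈ E(G2) ✓
  (3,9) → (φ(3),φ(9)) = (7,9) ∈ E(G2) ✓
  (3,10) → (φ(3),φ(10)) = (5,7) ∈ E(G2) ✓
  (4,5) → (φ(4),φ(5)) = (2,10) ∈ E(G2) ✓
  (4,6) → (φ(4),φ(6)) = (4,10) ∈ E(G2) ✓
  (4,7) → (φ(4),φ(7)) = (3,10) ∈ E(G2) ✓
  (4,9) → (φ(4),φ(9)) = (9,10) ∈ E(G2) ✓
  (4,10) → (φ(4),φ(10)) = (5,10) ∈ E(G2) ✓
  (5,6) → (φ(5),φ(6)) = (2,4) ∈ E(G2) ✓
  (5,7) → (φ(5),φ(7)) = (2,3) ∈ E(G2) ✓
  (5,9) → (φ(5),φ(9)) = (2,9) ∈ E(G2) ✓
  (5,10) → (φ(5),φ(10)) = (2,5) ∈ E(G2) ✓
  (6,7) → (φ(6),φ(7)) = (3,4) ∈ E(G2) ✓
  (6,8) → (φ(6),φ(8)) = (1,4) ∈ E(G2) ✓
  (6,9) → (φ(6),φ(9)) = (4,9) ∈ E(G2) ✓
  (7,8) → (φ(7),φ(8)) = (1,3) ∈ E(G2) ✓
  (7,10) → (φ(7),φ(10)) = (3,5) ∈ E(G2) ✓
  (8,9) → (φ(8),φ(9)) = (1,9) ∈ E(G2) ✓
  (8,10) → (φ(8),φ(10)) = (1,5) ∈ E(G2) ✓
  (9,10) → (φ(9),φ(10)) = (5,9) ∈ E(G2) ✓
All 40 edges of G1 map to edges of G2, and |E(G1)| = |E(G2)| = 40, so φ is a bijection on edges as well as vertices. Hence G1 ≅ G2.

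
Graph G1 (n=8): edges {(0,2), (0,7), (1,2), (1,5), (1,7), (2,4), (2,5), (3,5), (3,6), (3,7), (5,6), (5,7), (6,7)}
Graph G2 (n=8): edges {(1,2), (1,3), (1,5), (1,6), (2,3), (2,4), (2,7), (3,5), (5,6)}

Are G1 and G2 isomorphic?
No, not isomorphic

The graphs are NOT isomorphic.

Degrees in G1: deg(0)=2, deg(1)=3, deg(2)=4, deg(3)=3, deg(4)=1, deg(5)=5, deg(6)=3, deg(7)=5.
Sorted degree sequence of G1: [5, 5, 4, 3, 3, 3, 2, 1].
Degrees in G2: deg(0)=0, deg(1)=4, deg(2)=4, deg(3)=3, deg(4)=1, deg(5)=3, deg(6)=2, deg(7)=1.
Sorted degree sequence of G2: [4, 4, 3, 3, 2, 1, 1, 0].
The (sorted) degree sequence is an isomorphism invariant, so since G1 and G2 have different degree sequences they cannot be isomorphic.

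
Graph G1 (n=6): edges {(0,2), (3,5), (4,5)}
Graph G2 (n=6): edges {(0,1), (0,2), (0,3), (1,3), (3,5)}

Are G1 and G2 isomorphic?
No, not isomorphic

The graphs are NOT isomorphic.

Degrees in G1: deg(0)=1, deg(1)=0, deg(2)=1, deg(3)=1, deg(4)=1, deg(5)=2.
Sorted degree sequence of G1: [2, 1, 1, 1, 1, 0].
Degrees in G2: deg(0)=3, deg(1)=2, deg(2)=1, deg(3)=3, deg(4)=0, deg(5)=1.
Sorted degree sequence of G2: [3, 3, 2, 1, 1, 0].
The (sorted) degree sequence is an isomorphism invariant, so since G1 and G2 have different degree sequences they cannot be isomorphic.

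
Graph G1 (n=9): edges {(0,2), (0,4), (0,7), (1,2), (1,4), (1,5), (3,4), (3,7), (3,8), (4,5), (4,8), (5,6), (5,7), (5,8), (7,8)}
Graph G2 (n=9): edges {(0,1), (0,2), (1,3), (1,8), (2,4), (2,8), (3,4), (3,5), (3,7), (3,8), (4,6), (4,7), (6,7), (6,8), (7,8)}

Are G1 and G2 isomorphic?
Yes, isomorphic

The graphs are isomorphic.
One valid mapping φ: V(G1) → V(G2): 0→2, 1→1, 2→0, 3→6, 4→8, 5→3, 6→5, 7→4, 8→7

Verify φ preserves adjacency — for each edge of G1, its image is an edge of G2:
  (0,2) → (φ(0),φ(2)) = (0,2) ∈ E(G2) ✓
  (0,4) → (φ(0),φ(4)) = (2,8) ∈ E(G2) ✓
  (0,7) → (φ(0),φ(7)) = (2,4) ∈ E(G2) ✓
  (1,2) → (φ(1),φ(2)) = (0,1) ∈ E(G2) ✓
  (1,4) → (φ(1),φ(4)) = (1,8) ∈ E(G2) ✓
  (1,5) → (φ(1),φ(5)) = (1,3) ∈ E(G2) ✓
  (3,4) → (φ(3),φ(4)) = (6,8) ∈ E(G2) ✓
  (3,7) → (φ(3),φ(7)) = (4,6) ∈ E(G2) ✓
  (3,8) → (φ(3),φ(8)) = (6,7) ∈ E(G2) ✓
  (4,5) → (φ(4),φ(5)) = (3,8) ∈ E(G2) ✓
  (4,8) → (φ(4),φ(8)) = (7,8) ∈ E(G2) ✓
  (5,6) → (φ(5),φ(6)) = (3,5) ∈ E(G2) ✓
  (5,7) → (φ(5),φ(7)) = (3,4) ∈ E(G2) ✓
  (5,8) → (φ(5),φ(8)) = (3,7) ∈ E(G2) ✓
  (7,8) → (φ(7),φ(8)) = (4,7) ∈ E(G2) ✓
All 15 edges of G1 map to edges of G2, and |E(G1)| = |E(G2)| = 15, so φ is a bijection on edges as well as vertices. Hence G1 ≅ G2.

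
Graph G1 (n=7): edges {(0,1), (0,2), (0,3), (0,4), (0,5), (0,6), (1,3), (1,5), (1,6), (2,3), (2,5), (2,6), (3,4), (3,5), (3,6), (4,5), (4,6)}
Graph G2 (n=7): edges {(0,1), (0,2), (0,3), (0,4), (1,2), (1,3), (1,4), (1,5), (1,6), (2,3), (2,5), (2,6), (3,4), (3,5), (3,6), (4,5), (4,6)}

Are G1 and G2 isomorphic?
Yes, isomorphic

The graphs are isomorphic.
One valid mapping φ: V(G1) → V(G2): 0→1, 1→5, 2→0, 3→3, 4→6, 5→2, 6→4

Verify φ preserves adjacency — for each edge of G1, its image is an edge of G2:
  (0,1) → (φ(0),φ(1)) = (1,5) ∈ E(G2) ✓
  (0,2) → (φ(0),φ(2)) = (0,1) ∈ E(G2) ✓
  (0,3) → (φ(0),φ(3)) = (1,3) ∈ E(G2) ✓
  (0,4) → (φ(0),φ(4)) = (1,6) ∈ E(G2) ✓
  (0,5) → (φ(0),φ(5)) = (1,2) ∈ E(G2) ✓
  (0,6) → (φ(0),φ(6)) = (1,4) ∈ E(G2) ✓
  (1,3) → (φ(1),φ(3)) = (3,5) ∈ E(G2) ✓
  (1,5) → (φ(1),φ(5)) = (2,5) ∈ E(G2) ✓
  (1,6) → (φ(1),φ(6)) = (4,5) ∈ E(G2) ✓
  (2,3) → (φ(2),φ(3)) = (0,3) ∈ E(G2) ✓
  (2,5) → (φ(2),φ(5)) = (0,2) ∈ E(G2) ✓
  (2,6) → (φ(2),φ(6)) = (0,4) ∈ E(G2) ✓
  (3,4) → (φ(3),φ(4)) = (3,6) ∈ E(G2) ✓
  (3,5) → (φ(3),φ(5)) = (2,3) ∈ E(G2) ✓
  (3,6) → (φ(3),φ(6)) = (3,4) ∈ E(G2) ✓
  (4,5) → (φ(4),φ(5)) = (2,6) ∈ E(G2) ✓
  (4,6) → (φ(4),φ(6)) = (4,6) ∈ E(G2) ✓
All 17 edges of G1 map to edges of G2, and |E(G1)| = |E(G2)| = 17, so φ is a bijection on edges as well as vertices. Hence G1 ≅ G2.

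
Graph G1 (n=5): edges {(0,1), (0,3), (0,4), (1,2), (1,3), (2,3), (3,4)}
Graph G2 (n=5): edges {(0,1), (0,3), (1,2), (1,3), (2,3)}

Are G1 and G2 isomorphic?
No, not isomorphic

The graphs are NOT isomorphic.

Counting edges: G1 has 7 edge(s); G2 has 5 edge(s).
Edge count is an isomorphism invariant (a bijection on vertices induces a bijection on edges), so differing edge counts rule out isomorphism.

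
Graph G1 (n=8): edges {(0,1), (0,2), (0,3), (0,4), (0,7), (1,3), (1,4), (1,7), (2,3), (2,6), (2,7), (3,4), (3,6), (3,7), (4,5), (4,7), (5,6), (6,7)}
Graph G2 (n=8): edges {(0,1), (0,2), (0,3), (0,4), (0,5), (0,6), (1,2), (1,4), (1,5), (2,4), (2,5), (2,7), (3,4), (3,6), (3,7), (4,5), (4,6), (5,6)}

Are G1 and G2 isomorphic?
Yes, isomorphic

The graphs are isomorphic.
One valid mapping φ: V(G1) → V(G2): 0→5, 1→1, 2→6, 3→0, 4→2, 5→7, 6→3, 7→4

Verify φ preserves adjacency — for each edge of G1, its image is an edge of G2:
  (0,1) → (φ(0),φ(1)) = (1,5) ∈ E(G2) ✓
  (0,2) → (φ(0),φ(2)) = (5,6) ∈ E(G2) ✓
  (0,3) → (φ(0),φ(3)) = (0,5) ∈ E(G2) ✓
  (0,4) → (φ(0),φ(4)) = (2,5) ∈ E(G2) ✓
  (0,7) → (φ(0),φ(7)) = (4,5) ∈ E(G2) ✓
  (1,3) → (φ(1),φ(3)) = (0,1) ∈ E(G2) ✓
  (1,4) → (φ(1),φ(4)) = (1,2) ∈ E(G2) ✓
  (1,7) → (φ(1),φ(7)) = (1,4) ∈ E(G2) ✓
  (2,3) → (φ(2),φ(3)) = (0,6) ∈ E(G2) ✓
  (2,6) → (φ(2),φ(6)) = (3,6) ∈ E(G2) ✓
  (2,7) → (φ(2),φ(7)) = (4,6) ∈ E(G2) ✓
  (3,4) → (φ(3),φ(4)) = (0,2) ∈ E(G2) ✓
  (3,6) → (φ(3),φ(6)) = (0,3) ∈ E(G2) ✓
  (3,7) → (φ(3),φ(7)) = (0,4) ∈ E(G2) ✓
  (4,5) → (φ(4),φ(5)) = (2,7) ∈ E(G2) ✓
  (4,7) → (φ(4),φ(7)) = (2,4) ∈ E(G2) ✓
  (5,6) → (φ(5),φ(6)) = (3,7) ∈ E(G2) ✓
  (6,7) → (φ(6),φ(7)) = (3,4) ∈ E(G2) ✓
All 18 edges of G1 map to edges of G2, and |E(G1)| = |E(G2)| = 18, so φ is a bijection on edges as well as vertices. Hence G1 ≅ G2.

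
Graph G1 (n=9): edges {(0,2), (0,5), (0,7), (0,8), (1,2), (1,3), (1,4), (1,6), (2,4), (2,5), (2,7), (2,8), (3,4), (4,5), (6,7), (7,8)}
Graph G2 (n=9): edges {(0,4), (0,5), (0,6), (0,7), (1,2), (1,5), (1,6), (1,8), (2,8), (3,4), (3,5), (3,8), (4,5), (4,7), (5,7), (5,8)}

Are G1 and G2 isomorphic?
Yes, isomorphic

The graphs are isomorphic.
One valid mapping φ: V(G1) → V(G2): 0→4, 1→1, 2→5, 3→2, 4→8, 5→3, 6→6, 7→0, 8→7

Verify φ preserves adjacency — for each edge of G1, its image is an edge of G2:
  (0,2) → (φ(0),φ(2)) = (4,5) ∈ E(G2) ✓
  (0,5) → (φ(0),φ(5)) = (3,4) ∈ E(G2) ✓
  (0,7) → (φ(0),φ(7)) = (0,4) ∈ E(G2) ✓
  (0,8) → (φ(0),φ(8)) = (4,7) ∈ E(G2) ✓
  (1,2) → (φ(1),φ(2)) = (1,5) ∈ E(G2) ✓
  (1,3) → (φ(1),φ(3)) = (1,2) ∈ E(G2) ✓
  (1,4) → (φ(1),φ(4)) = (1,8) ∈ E(G2) ✓
  (1,6) → (φ(1),φ(6)) = (1,6) ∈ E(G2) ✓
  (2,4) → (φ(2),φ(4)) = (5,8) ∈ E(G2) ✓
  (2,5) → (φ(2),φ(5)) = (3,5) ∈ E(G2) ✓
  (2,7) → (φ(2),φ(7)) = (0,5) ∈ E(G2) ✓
  (2,8) → (φ(2),φ(8)) = (5,7) ∈ E(G2) ✓
  (3,4) → (φ(3),φ(4)) = (2,8) ∈ E(G2) ✓
  (4,5) → (φ(4),φ(5)) = (3,8) ∈ E(G2) ✓
  (6,7) → (φ(6),φ(7)) = (0,6) ∈ E(G2) ✓
  (7,8) → (φ(7),φ(8)) = (0,7) ∈ E(G2) ✓
All 16 edges of G1 map to edges of G2, and |E(G1)| = |E(G2)| = 16, so φ is a bijection on edges as well as vertices. Hence G1 ≅ G2.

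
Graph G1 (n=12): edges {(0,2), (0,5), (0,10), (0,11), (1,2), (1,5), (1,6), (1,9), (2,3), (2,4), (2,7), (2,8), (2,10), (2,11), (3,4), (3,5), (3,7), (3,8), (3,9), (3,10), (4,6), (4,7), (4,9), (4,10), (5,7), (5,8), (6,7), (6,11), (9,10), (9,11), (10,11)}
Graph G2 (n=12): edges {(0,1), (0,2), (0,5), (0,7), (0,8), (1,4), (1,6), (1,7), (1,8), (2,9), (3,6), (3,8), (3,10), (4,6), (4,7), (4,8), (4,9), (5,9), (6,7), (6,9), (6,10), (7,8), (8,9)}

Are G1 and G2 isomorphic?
No, not isomorphic

The graphs are NOT isomorphic.

Connected components of G1: 1 component(s) with vertex sets [[0, 1, 2, 3, 4, 5, 6, 7, 8, 9, 10, 11]], sizes [12].
Connected components of G2: 2 component(s) with vertex sets [[11], [0, 1, 2, 3, 4, 5, 6, 7, 8, 9, 10]], sizes [1, 11].
The number of connected components (and the multiset of component sizes) is an isomorphism invariant — an isomorphism maps each component of G1 bijectively onto a component of G2. Since G1 has 1 component(s) and G2 has 2, they cannot be isomorphic.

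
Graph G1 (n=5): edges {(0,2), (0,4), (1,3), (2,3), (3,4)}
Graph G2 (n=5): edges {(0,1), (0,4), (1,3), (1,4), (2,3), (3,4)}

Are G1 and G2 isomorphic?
No, not isomorphic

The graphs are NOT isomorphic.

Degrees in G1: deg(0)=2, deg(1)=1, deg(2)=2, deg(3)=3, deg(4)=2.
Sorted degree sequence of G1: [3, 2, 2, 2, 1].
Degrees in G2: deg(0)=2, deg(1)=3, deg(2)=1, deg(3)=3, deg(4)=3.
Sorted degree sequence of G2: [3, 3, 3, 2, 1].
The (sorted) degree sequence is an isomorphism invariant, so since G1 and G2 have different degree sequences they cannot be isomorphic.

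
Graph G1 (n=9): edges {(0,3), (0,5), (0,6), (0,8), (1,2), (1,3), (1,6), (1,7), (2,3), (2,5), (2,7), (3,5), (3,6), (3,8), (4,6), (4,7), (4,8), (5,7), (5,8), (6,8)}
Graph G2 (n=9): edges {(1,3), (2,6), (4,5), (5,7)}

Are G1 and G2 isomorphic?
No, not isomorphic

The graphs are NOT isomorphic.

Connected components of G1: 1 component(s) with vertex sets [[0, 1, 2, 3, 4, 5, 6, 7, 8]], sizes [9].
Connected components of G2: 5 component(s) with vertex sets [[0], [8], [1, 3], [2, 6], [4, 5, 7]], sizes [1, 1, 2, 2, 3].
The number of connected components (and the multiset of component sizes) is an isomorphism invariant — an isomorphism maps each component of G1 bijectively onto a component of G2. Since G1 has 1 component(s) and G2 has 5, they cannot be isomorphic.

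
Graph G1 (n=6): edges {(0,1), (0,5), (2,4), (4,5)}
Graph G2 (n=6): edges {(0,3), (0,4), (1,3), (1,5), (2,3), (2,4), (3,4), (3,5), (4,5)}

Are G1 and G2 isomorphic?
No, not isomorphic

The graphs are NOT isomorphic.

Counting triangles (3-cliques): G1 has 0, G2 has 4.
Triangle count is an isomorphism invariant, so differing triangle counts rule out isomorphism.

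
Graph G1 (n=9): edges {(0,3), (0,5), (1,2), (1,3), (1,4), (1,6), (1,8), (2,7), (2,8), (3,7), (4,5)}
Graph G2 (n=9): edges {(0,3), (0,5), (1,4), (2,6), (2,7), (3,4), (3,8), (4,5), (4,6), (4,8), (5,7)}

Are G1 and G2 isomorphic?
Yes, isomorphic

The graphs are isomorphic.
One valid mapping φ: V(G1) → V(G2): 0→7, 1→4, 2→3, 3→5, 4→6, 5→2, 6→1, 7→0, 8→8

Verify φ preserves adjacency — for each edge of G1, its image is an edge of G2:
  (0,3) → (φ(0),φ(3)) = (5,7) ∈ E(G2) ✓
  (0,5) → (φ(0),φ(5)) = (2,7) ∈ E(G2) ✓
  (1,2) → (φ(1),φ(2)) = (3,4) ∈ E(G2) ✓
  (1,3) → (φ(1),φ(3)) = (4,5) ∈ E(G2) ✓
  (1,4) → (φ(1),φ(4)) = (4,6) ∈ E(G2) ✓
  (1,6) → (φ(1),φ(6)) = (1,4) ∈ E(G2) ✓
  (1,8) → (φ(1),φ(8)) = (4,8) ∈ E(G2) ✓
  (2,7) → (φ(2),φ(7)) = (0,3) ∈ E(G2) ✓
  (2,8) → (φ(2),φ(8)) = (3,8) ∈ E(G2) ✓
  (3,7) → (φ(3),φ(7)) = (0,5) ∈ E(G2) ✓
  (4,5) → (φ(4),φ(5)) = (2,6) ∈ E(G2) ✓
All 11 edges of G1 map to edges of G2, and |E(G1)| = |E(G2)| = 11, so φ is a bijection on edges as well as vertices. Hence G1 ≅ G2.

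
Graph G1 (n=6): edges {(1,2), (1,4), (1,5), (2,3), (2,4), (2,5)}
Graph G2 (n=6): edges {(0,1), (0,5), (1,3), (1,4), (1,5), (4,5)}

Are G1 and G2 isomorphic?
Yes, isomorphic

The graphs are isomorphic.
One valid mapping φ: V(G1) → V(G2): 0→2, 1→5, 2→1, 3→3, 4→0, 5→4

Verify φ preserves adjacency — for each edge of G1, its image is an edge of G2:
  (1,2) → (φ(1),φ(2)) = (1,5) ∈ E(G2) ✓
  (1,4) → (φ(1),φ(4)) = (0,5) ∈ E(G2) ✓
  (1,5) → (φ(1),φ(5)) = (4,5) ∈ E(G2) ✓
  (2,3) → (φ(2),φ(3)) = (1,3) ∈ E(G2) ✓
  (2,4) → (φ(2),φ(4)) = (0,1) ∈ E(G2) ✓
  (2,5) → (φ(2),φ(5)) = (1,4) ∈ E(G2) ✓
All 6 edges of G1 map to edges of G2, and |E(G1)| = |E(G2)| = 6, so φ is a bijection on edges as well as vertices. Hence G1 ≅ G2.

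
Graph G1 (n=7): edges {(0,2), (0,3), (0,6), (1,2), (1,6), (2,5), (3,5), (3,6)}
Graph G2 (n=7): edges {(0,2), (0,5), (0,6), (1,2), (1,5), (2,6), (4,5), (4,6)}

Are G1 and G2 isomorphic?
Yes, isomorphic

The graphs are isomorphic.
One valid mapping φ: V(G1) → V(G2): 0→0, 1→1, 2→5, 3→6, 4→3, 5→4, 6→2

Verify φ preserves adjacency — for each edge of G1, its image is an edge of G2:
  (0,2) → (φ(0),φ(2)) = (0,5) ∈ E(G2) ✓
  (0,3) → (φ(0),φ(3)) = (0,6) ∈ E(G2) ✓
  (0,6) → (φ(0),φ(6)) = (0,2) ∈ E(G2) ✓
  (1,2) → (φ(1),φ(2)) = (1,5) ∈ E(G2) ✓
  (1,6) → (φ(1),φ(6)) = (1,2) ∈ E(G2) ✓
  (2,5) → (φ(2),φ(5)) = (4,5) ∈ E(G2) ✓
  (3,5) → (φ(3),φ(5)) = (4,6) ∈ E(G2) ✓
  (3,6) → (φ(3),φ(6)) = (2,6) ∈ E(G2) ✓
All 8 edges of G1 map to edges of G2, and |E(G1)| = |E(G2)| = 8, so φ is a bijection on edges as well as vertices. Hence G1 ≅ G2.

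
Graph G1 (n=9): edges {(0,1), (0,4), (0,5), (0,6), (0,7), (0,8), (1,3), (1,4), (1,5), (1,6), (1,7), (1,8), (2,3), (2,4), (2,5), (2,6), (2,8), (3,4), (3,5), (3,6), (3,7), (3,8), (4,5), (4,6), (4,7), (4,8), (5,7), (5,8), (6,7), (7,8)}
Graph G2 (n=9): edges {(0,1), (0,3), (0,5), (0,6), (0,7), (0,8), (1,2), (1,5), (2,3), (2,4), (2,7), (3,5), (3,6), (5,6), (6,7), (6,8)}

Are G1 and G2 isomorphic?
No, not isomorphic

The graphs are NOT isomorphic.

Degrees in G1: deg(0)=6, deg(1)=7, deg(2)=5, deg(3)=7, deg(4)=8, deg(5)=7, deg(6)=6, deg(7)=7, deg(8)=7.
Sorted degree sequence of G1: [8, 7, 7, 7, 7, 7, 6, 6, 5].
Degrees in G2: deg(0)=6, deg(1)=3, deg(2)=4, deg(3)=4, deg(4)=1, deg(5)=4, deg(6)=5, deg(7)=3, deg(8)=2.
Sorted degree sequence of G2: [6, 5, 4, 4, 4, 3, 3, 2, 1].
The (sorted) degree sequence is an isomorphism invariant, so since G1 and G2 have different degree sequences they cannot be isomorphic.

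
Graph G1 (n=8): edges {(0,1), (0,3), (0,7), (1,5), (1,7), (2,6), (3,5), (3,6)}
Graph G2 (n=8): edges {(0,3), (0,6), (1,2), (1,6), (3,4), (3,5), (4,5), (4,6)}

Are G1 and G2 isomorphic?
Yes, isomorphic

The graphs are isomorphic.
One valid mapping φ: V(G1) → V(G2): 0→4, 1→3, 2→2, 3→6, 4→7, 5→0, 6→1, 7→5

Verify φ preserves adjacency — for each edge of G1, its image is an edge of G2:
  (0,1) → (φ(0),φ(1)) = (3,4) ∈ E(G2) ✓
  (0,3) → (φ(0),φ(3)) = (4,6) ∈ E(G2) ✓
  (0,7) → (φ(0),φ(7)) = (4,5) ∈ E(G2) ✓
  (1,5) → (φ(1),φ(5)) = (0,3) ∈ E(G2) ✓
  (1,7) → (φ(1),φ(7)) = (3,5) ∈ E(G2) ✓
  (2,6) → (φ(2),φ(6)) = (1,2) ∈ E(G2) ✓
  (3,5) → (φ(3),φ(5)) = (0,6) ∈ E(G2) ✓
  (3,6) → (φ(3),φ(6)) = (1,6) ∈ E(G2) ✓
All 8 edges of G1 map to edges of G2, and |E(G1)| = |E(G2)| = 8, so φ is a bijection on edges as well as vertices. Hence G1 ≅ G2.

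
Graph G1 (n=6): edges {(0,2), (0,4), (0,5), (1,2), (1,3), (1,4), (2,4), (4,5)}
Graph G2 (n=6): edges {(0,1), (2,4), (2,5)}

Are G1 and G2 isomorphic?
No, not isomorphic

The graphs are NOT isomorphic.

Connected components of G1: 1 component(s) with vertex sets [[0, 1, 2, 3, 4, 5]], sizes [6].
Connected components of G2: 3 component(s) with vertex sets [[3], [0, 1], [2, 4, 5]], sizes [1, 2, 3].
The number of connected components (and the multiset of component sizes) is an isomorphism invariant — an isomorphism maps each component of G1 bijectively onto a component of G2. Since G1 has 1 component(s) and G2 has 3, they cannot be isomorphic.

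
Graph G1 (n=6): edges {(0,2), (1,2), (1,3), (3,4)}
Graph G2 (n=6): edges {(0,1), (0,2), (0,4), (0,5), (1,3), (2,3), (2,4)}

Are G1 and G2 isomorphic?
No, not isomorphic

The graphs are NOT isomorphic.

Counting triangles (3-cliques): G1 has 0, G2 has 1.
Triangle count is an isomorphism invariant, so differing triangle counts rule out isomorphism.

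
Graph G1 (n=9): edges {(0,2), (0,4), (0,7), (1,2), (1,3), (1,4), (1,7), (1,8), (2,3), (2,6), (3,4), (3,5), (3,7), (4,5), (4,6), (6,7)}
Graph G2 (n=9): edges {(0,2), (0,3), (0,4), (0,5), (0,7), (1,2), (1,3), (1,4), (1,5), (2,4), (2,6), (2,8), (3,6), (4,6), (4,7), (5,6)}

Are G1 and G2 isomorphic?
Yes, isomorphic

The graphs are isomorphic.
One valid mapping φ: V(G1) → V(G2): 0→5, 1→2, 2→1, 3→4, 4→0, 5→7, 6→3, 7→6, 8→8

Verify φ preserves adjacency — for each edge of G1, its image is an edge of G2:
  (0,2) → (φ(0),φ(2)) = (1,5) ∈ E(G2) ✓
  (0,4) → (φ(0),φ(4)) = (0,5) ∈ E(G2) ✓
  (0,7) → (φ(0),φ(7)) = (5,6) ∈ E(G2) ✓
  (1,2) → (φ(1),φ(2)) = (1,2) ∈ E(G2) ✓
  (1,3) → (φ(1),φ(3)) = (2,4) ∈ E(G2) ✓
  (1,4) → (φ(1),φ(4)) = (0,2) ∈ E(G2) ✓
  (1,7) → (φ(1),φ(7)) = (2,6) ∈ E(G2) ✓
  (1,8) → (φ(1),φ(8)) = (2,8) ∈ E(G2) ✓
  (2,3) → (φ(2),φ(3)) = (1,4) ∈ E(G2) ✓
  (2,6) → (φ(2),φ(6)) = (1,3) ∈ E(G2) ✓
  (3,4) → (φ(3),φ(4)) = (0,4) ∈ E(G2) ✓
  (3,5) → (φ(3),φ(5)) = (4,7) ∈ E(G2) ✓
  (3,7) → (φ(3),φ(7)) = (4,6) ∈ E(G2) ✓
  (4,5) → (φ(4),φ(5)) = (0,7) ∈ E(G2) ✓
  (4,6) → (φ(4),φ(6)) = (0,3) ∈ E(G2) ✓
  (6,7) → (φ(6),φ(7)) = (3,6) ∈ E(G2) ✓
All 16 edges of G1 map to edges of G2, and |E(G1)| = |E(G2)| = 16, so φ is a bijection on edges as well as vertices. Hence G1 ≅ G2.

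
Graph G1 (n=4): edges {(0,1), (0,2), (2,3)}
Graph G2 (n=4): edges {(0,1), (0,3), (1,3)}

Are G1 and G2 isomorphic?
No, not isomorphic

The graphs are NOT isomorphic.

Counting triangles (3-cliques): G1 has 0, G2 has 1.
Triangle count is an isomorphism invariant, so differing triangle counts rule out isomorphism.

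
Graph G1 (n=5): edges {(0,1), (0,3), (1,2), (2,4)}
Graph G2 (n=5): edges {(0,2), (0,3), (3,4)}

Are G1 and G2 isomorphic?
No, not isomorphic

The graphs are NOT isomorphic.

Degrees in G1: deg(0)=2, deg(1)=2, deg(2)=2, deg(3)=1, deg(4)=1.
Sorted degree sequence of G1: [2, 2, 2, 1, 1].
Degrees in G2: deg(0)=2, deg(1)=0, deg(2)=1, deg(3)=2, deg(4)=1.
Sorted degree sequence of G2: [2, 2, 1, 1, 0].
The (sorted) degree sequence is an isomorphism invariant, so since G1 and G2 have different degree sequences they cannot be isomorphic.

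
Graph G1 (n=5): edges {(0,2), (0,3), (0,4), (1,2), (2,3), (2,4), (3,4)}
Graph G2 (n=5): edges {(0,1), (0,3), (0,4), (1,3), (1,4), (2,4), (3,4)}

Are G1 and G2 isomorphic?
Yes, isomorphic

The graphs are isomorphic.
One valid mapping φ: V(G1) → V(G2): 0→1, 1→2, 2→4, 3→0, 4→3

Verify φ preserves adjacency — for each edge of G1, its image is an edge of G2:
  (0,2) → (φ(0),φ(2)) = (1,4) ∈ E(G2) ✓
  (0,3) → (φ(0),φ(3)) = (0,1) ∈ E(G2) ✓
  (0,4) → (φ(0),φ(4)) = (1,3) ∈ E(G2) ✓
  (1,2) → (φ(1),φ(2)) = (2,4) ∈ E(G2) ✓
  (2,3) → (φ(2),φ(3)) = (0,4) ∈ E(G2) ✓
  (2,4) → (φ(2),φ(4)) = (3,4) ∈ E(G2) ✓
  (3,4) → (φ(3),φ(4)) = (0,3) ∈ E(G2) ✓
All 7 edges of G1 map to edges of G2, and |E(G1)| = |E(G2)| = 7, so φ is a bijection on edges as well as vertices. Hence G1 ≅ G2.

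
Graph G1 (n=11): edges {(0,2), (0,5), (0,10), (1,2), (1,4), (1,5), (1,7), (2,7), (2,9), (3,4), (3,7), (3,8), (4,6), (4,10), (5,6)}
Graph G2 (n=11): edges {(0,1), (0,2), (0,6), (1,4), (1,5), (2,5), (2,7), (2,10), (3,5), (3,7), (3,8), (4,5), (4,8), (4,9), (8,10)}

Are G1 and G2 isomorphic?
Yes, isomorphic

The graphs are isomorphic.
One valid mapping φ: V(G1) → V(G2): 0→8, 1→5, 2→4, 3→0, 4→2, 5→3, 6→7, 7→1, 8→6, 9→9, 10→10

Verify φ preserves adjacency — for each edge of G1, its image is an edge of G2:
  (0,2) → (φ(0),φ(2)) = (4,8) ∈ E(G2) ✓
  (0,5) → (φ(0),φ(5)) = (3,8) ∈ E(G2) ✓
  (0,10) → (φ(0),φ(10)) = (8,10) ∈ E(G2) ✓
  (1,2) → (φ(1),φ(2)) = (4,5) ∈ E(G2) ✓
  (1,4) → (φ(1),φ(4)) = (2,5) ∈ E(G2) ✓
  (1,5) → (φ(1),φ(5)) = (3,5) ∈ E(G2) ✓
  (1,7) → (φ(1),φ(7)) = (1,5) ∈ E(G2) ✓
  (2,7) → (φ(2),φ(7)) = (1,4) ∈ E(G2) ✓
  (2,9) → (φ(2),φ(9)) = (4,9) ∈ E(G2) ✓
  (3,4) → (φ(3),φ(4)) = (0,2) ∈ E(G2) ✓
  (3,7) → (φ(3),φ(7)) = (0,1) ∈ E(G2) ✓
  (3,8) → (φ(3),φ(8)) = (0,6) ∈ E(G2) ✓
  (4,6) → (φ(4),φ(6)) = (2,7) ∈ E(G2) ✓
  (4,10) → (φ(4),φ(10)) = (2,10) ∈ E(G2) ✓
  (5,6) → (φ(5),φ(6)) = (3,7) ∈ E(G2) ✓
All 15 edges of G1 map to edges of G2, and |E(G1)| = |E(G2)| = 15, so φ is a bijection on edges as well as vertices. Hence G1 ≅ G2.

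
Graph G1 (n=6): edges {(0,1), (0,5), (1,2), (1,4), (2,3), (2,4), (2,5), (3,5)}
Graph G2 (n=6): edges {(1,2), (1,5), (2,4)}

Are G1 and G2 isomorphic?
No, not isomorphic

The graphs are NOT isomorphic.

Connected components of G1: 1 component(s) with vertex sets [[0, 1, 2, 3, 4, 5]], sizes [6].
Connected components of G2: 3 component(s) with vertex sets [[0], [3], [1, 2, 4, 5]], sizes [1, 1, 4].
The number of connected components (and the multiset of component sizes) is an isomorphism invariant — an isomorphism maps each component of G1 bijectively onto a component of G2. Since G1 has 1 component(s) and G2 has 3, they cannot be isomorphic.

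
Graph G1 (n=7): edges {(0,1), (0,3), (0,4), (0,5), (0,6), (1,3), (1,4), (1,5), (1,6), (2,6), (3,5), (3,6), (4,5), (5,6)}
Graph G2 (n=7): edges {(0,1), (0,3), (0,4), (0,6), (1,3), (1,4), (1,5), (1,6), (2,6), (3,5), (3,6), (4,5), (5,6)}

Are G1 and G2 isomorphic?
No, not isomorphic

The graphs are NOT isomorphic.

Counting edges: G1 has 14 edge(s); G2 has 13 edge(s).
Edge count is an isomorphism invariant (a bijection on vertices induces a bijection on edges), so differing edge counts rule out isomorphism.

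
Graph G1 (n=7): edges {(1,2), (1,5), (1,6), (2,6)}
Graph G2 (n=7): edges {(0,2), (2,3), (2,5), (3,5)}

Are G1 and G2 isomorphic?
Yes, isomorphic

The graphs are isomorphic.
One valid mapping φ: V(G1) → V(G2): 0→6, 1→2, 2→3, 3→4, 4→1, 5→0, 6→5

Verify φ preserves adjacency — for each edge of G1, its image is an edge of G2:
  (1,2) → (φ(1),φ(2)) = (2,3) ∈ E(G2) ✓
  (1,5) → (φ(1),φ(5)) = (0,2) ∈ E(G2) ✓
  (1,6) → (φ(1),φ(6)) = (2,5) ∈ E(G2) ✓
  (2,6) → (φ(2),φ(6)) = (3,5) ∈ E(G2) ✓
All 4 edges of G1 map to edges of G2, and |E(G1)| = |E(G2)| = 4, so φ is a bijection on edges as well as vertices. Hence G1 ≅ G2.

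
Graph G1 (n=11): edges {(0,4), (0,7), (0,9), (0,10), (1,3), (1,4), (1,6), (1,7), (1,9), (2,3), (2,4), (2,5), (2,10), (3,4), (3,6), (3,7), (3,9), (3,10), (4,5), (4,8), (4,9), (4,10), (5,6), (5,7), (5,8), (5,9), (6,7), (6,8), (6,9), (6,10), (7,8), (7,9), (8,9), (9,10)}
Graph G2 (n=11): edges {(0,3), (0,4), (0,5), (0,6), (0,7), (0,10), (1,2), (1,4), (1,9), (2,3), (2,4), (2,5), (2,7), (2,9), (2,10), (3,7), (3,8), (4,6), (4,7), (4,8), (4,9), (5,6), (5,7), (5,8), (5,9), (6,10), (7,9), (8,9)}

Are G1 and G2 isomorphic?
No, not isomorphic

The graphs are NOT isomorphic.

Counting triangles (3-cliques): G1 has 38, G2 has 19.
Triangle count is an isomorphism invariant, so differing triangle counts rule out isomorphism.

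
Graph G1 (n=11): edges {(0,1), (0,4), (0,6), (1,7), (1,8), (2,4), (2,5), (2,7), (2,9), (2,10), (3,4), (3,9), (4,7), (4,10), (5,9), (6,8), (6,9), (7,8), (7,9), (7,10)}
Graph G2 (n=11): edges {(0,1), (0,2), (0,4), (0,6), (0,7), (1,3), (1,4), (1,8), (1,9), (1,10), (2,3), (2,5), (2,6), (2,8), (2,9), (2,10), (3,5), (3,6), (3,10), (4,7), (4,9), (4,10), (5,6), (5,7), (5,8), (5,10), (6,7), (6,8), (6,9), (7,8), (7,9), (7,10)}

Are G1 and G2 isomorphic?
No, not isomorphic

The graphs are NOT isomorphic.

Counting triangles (3-cliques): G1 has 7, G2 has 25.
Triangle count is an isomorphism invariant, so differing triangle counts rule out isomorphism.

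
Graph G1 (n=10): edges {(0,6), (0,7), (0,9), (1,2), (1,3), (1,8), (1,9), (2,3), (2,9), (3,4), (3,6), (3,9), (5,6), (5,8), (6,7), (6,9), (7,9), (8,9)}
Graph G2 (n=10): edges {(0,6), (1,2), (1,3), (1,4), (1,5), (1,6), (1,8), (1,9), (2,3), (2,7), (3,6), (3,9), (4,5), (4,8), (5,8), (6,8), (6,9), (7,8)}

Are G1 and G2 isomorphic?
Yes, isomorphic

The graphs are isomorphic.
One valid mapping φ: V(G1) → V(G2): 0→4, 1→3, 2→9, 3→6, 4→0, 5→7, 6→8, 7→5, 8→2, 9→1

Verify φ preserves adjacency — for each edge of G1, its image is an edge of G2:
  (0,6) → (φ(0),φ(6)) = (4,8) ∈ E(G2) ✓
  (0,7) → (φ(0),φ(7)) = (4,5) ∈ E(G2) ✓
  (0,9) → (φ(0),φ(9)) = (1,4) ∈ E(G2) ✓
  (1,2) → (φ(1),φ(2)) = (3,9) ∈ E(G2) ✓
  (1,3) → (φ(1),φ(3)) = (3,6) ∈ E(G2) ✓
  (1,8) → (φ(1),φ(8)) = (2,3) ∈ E(G2) ✓
  (1,9) → (φ(1),φ(9)) = (1,3) ∈ E(G2) ✓
  (2,3) → (φ(2),φ(3)) = (6,9) ∈ E(G2) ✓
  (2,9) → (φ(2),φ(9)) = (1,9) ∈ E(G2) ✓
  (3,4) → (φ(3),φ(4)) = (0,6) ∈ E(G2) ✓
  (3,6) → (φ(3),φ(6)) = (6,8) ∈ E(G2) ✓
  (3,9) → (φ(3),φ(9)) = (1,6) ∈ E(G2) ✓
  (5,6) → (φ(5),φ(6)) = (7,8) ∈ E(G2) ✓
  (5,8) → (φ(5),φ(8)) = (2,7) ∈ E(G2) ✓
  (6,7) → (φ(6),φ(7)) = (5,8) ∈ E(G2) ✓
  (6,9) → (φ(6),φ(9)) = (1,8) ∈ E(G2) ✓
  (7,9) → (φ(7),φ(9)) = (1,5) ∈ E(G2) ✓
  (8,9) → (φ(8),φ(9)) = (1,2) ∈ E(G2) ✓
All 18 edges of G1 map to edges of G2, and |E(G1)| = |E(G2)| = 18, so φ is a bijection on edges as well as vertices. Hence G1 ≅ G2.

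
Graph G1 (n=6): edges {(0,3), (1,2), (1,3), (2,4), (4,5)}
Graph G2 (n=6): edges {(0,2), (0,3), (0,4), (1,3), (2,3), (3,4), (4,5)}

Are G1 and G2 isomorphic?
No, not isomorphic

The graphs are NOT isomorphic.

Counting triangles (3-cliques): G1 has 0, G2 has 2.
Triangle count is an isomorphism invariant, so differing triangle counts rule out isomorphism.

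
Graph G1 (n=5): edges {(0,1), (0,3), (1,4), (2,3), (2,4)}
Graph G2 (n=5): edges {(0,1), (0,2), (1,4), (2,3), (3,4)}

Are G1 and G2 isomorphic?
Yes, isomorphic

The graphs are isomorphic.
One valid mapping φ: V(G1) → V(G2): 0→3, 1→2, 2→1, 3→4, 4→0

Verify φ preserves adjacency — for each edge of G1, its image is an edge of G2:
  (0,1) → (φ(0),φ(1)) = (2,3) ∈ E(G2) ✓
  (0,3) → (φ(0),φ(3)) = (3,4) ∈ E(G2) ✓
  (1,4) → (φ(1),φ(4)) = (0,2) ∈ E(G2) ✓
  (2,3) → (φ(2),φ(3)) = (1,4) ∈ E(G2) ✓
  (2,4) → (φ(2),φ(4)) = (0,1) ∈ E(G2) ✓
All 5 edges of G1 map to edges of G2, and |E(G1)| = |E(G2)| = 5, so φ is a bijection on edges as well as vertices. Hence G1 ≅ G2.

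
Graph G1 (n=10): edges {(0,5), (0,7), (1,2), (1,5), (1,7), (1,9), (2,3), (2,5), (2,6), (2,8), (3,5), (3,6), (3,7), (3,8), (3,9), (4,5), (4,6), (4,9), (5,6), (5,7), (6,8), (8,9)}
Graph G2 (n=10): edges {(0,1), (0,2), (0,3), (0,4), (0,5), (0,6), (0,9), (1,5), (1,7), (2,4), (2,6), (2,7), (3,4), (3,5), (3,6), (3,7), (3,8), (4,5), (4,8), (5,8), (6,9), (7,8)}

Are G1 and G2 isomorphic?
Yes, isomorphic

The graphs are isomorphic.
One valid mapping φ: V(G1) → V(G2): 0→9, 1→2, 2→4, 3→3, 4→1, 5→0, 6→5, 7→6, 8→8, 9→7

Verify φ preserves adjacency — for each edge of G1, its image is an edge of G2:
  (0,5) → (φ(0),φ(5)) = (0,9) ∈ E(G2) ✓
  (0,7) → (φ(0),φ(7)) = (6,9) ∈ E(G2) ✓
  (1,2) → (φ(1),φ(2)) = (2,4) ∈ E(G2) ✓
  (1,5) → (φ(1),φ(5)) = (0,2) ∈ E(G2) ✓
  (1,7) → (φ(1),φ(7)) = (2,6) ∈ E(G2) ✓
  (1,9) → (φ(1),φ(9)) = (2,7) ∈ E(G2) ✓
  (2,3) → (φ(2),φ(3)) = (3,4) ∈ E(G2) ✓
  (2,5) → (φ(2),φ(5)) = (0,4) ∈ E(G2) ✓
  (2,6) → (φ(2),φ(6)) = (4,5) ∈ E(G2) ✓
  (2,8) → (φ(2),φ(8)) = (4,8) ∈ E(G2) ✓
  (3,5) → (φ(3),φ(5)) = (0,3) ∈ E(G2) ✓
  (3,6) → (φ(3),φ(6)) = (3,5) ∈ E(G2) ✓
  (3,7) → (φ(3),φ(7)) = (3,6) ∈ E(G2) ✓
  (3,8) → (φ(3),φ(8)) = (3,8) ∈ E(G2) ✓
  (3,9) → (φ(3),φ(9)) = (3,7) ∈ E(G2) ✓
  (4,5) → (φ(4),φ(5)) = (0,1) ∈ E(G2) ✓
  (4,6) → (φ(4),φ(6)) = (1,5) ∈ E(G2) ✓
  (4,9) → (φ(4),φ(9)) = (1,7) ∈ E(G2) ✓
  (5,6) → (φ(5),φ(6)) = (0,5) ∈ E(G2) ✓
  (5,7) → (φ(5),φ(7)) = (0,6) ∈ E(G2) ✓
  (6,8) → (φ(6),φ(8)) = (5,8) ∈ E(G2) ✓
  (8,9) → (φ(8),φ(9)) = (7,8) ∈ E(G2) ✓
All 22 edges of G1 map to edges of G2, and |E(G1)| = |E(G2)| = 22, so φ is a bijection on edges as well as vertices. Hence G1 ≅ G2.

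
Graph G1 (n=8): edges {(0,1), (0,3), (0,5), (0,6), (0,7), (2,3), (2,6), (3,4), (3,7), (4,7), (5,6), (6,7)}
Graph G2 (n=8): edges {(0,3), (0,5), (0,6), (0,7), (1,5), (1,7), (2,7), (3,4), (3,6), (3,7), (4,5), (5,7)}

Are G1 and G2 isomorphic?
Yes, isomorphic

The graphs are isomorphic.
One valid mapping φ: V(G1) → V(G2): 0→7, 1→2, 2→4, 3→3, 4→6, 5→1, 6→5, 7→0

Verify φ preserves adjacency — for each edge of G1, its image is an edge of G2:
  (0,1) → (φ(0),φ(1)) = (2,7) ∈ E(G2) ✓
  (0,3) → (φ(0),φ(3)) = (3,7) ∈ E(G2) ✓
  (0,5) → (φ(0),φ(5)) = (1,7) ∈ E(G2) ✓
  (0,6) → (φ(0),φ(6)) = (5,7) ∈ E(G2) ✓
  (0,7) → (φ(0),φ(7)) = (0,7) ∈ E(G2) ✓
  (2,3) → (φ(2),φ(3)) = (3,4) ∈ E(G2) ✓
  (2,6) → (φ(2),φ(6)) = (4,5) ∈ E(G2) ✓
  (3,4) → (φ(3),φ(4)) = (3,6) ∈ E(G2) ✓
  (3,7) → (φ(3),φ(7)) = (0,3) ∈ E(G2) ✓
  (4,7) → (φ(4),φ(7)) = (0,6) ∈ E(G2) ✓
  (5,6) → (φ(5),φ(6)) = (1,5) ∈ E(G2) ✓
  (6,7) → (φ(6),φ(7)) = (0,5) ∈ E(G2) ✓
All 12 edges of G1 map to edges of G2, and |E(G1)| = |E(G2)| = 12, so φ is a bijection on edges as well as vertices. Hence G1 ≅ G2.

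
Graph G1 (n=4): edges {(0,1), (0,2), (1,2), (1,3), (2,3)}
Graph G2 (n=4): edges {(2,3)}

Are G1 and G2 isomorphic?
No, not isomorphic

The graphs are NOT isomorphic.

Connected components of G1: 1 component(s) with vertex sets [[0, 1, 2, 3]], sizes [4].
Connected components of G2: 3 component(s) with vertex sets [[0], [1], [2, 3]], sizes [1, 1, 2].
The number of connected components (and the multiset of component sizes) is an isomorphism invariant — an isomorphism maps each component of G1 bijectively onto a component of G2. Since G1 has 1 component(s) and G2 has 3, they cannot be isomorphic.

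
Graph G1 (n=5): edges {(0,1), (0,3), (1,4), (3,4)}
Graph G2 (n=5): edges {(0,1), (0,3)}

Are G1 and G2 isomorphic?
No, not isomorphic

The graphs are NOT isomorphic.

Degrees in G1: deg(0)=2, deg(1)=2, deg(2)=0, deg(3)=2, deg(4)=2.
Sorted degree sequence of G1: [2, 2, 2, 2, 0].
Degrees in G2: deg(0)=2, deg(1)=1, deg(2)=0, deg(3)=1, deg(4)=0.
Sorted degree sequence of G2: [2, 1, 1, 0, 0].
The (sorted) degree sequence is an isomorphism invariant, so since G1 and G2 have different degree sequences they cannot be isomorphic.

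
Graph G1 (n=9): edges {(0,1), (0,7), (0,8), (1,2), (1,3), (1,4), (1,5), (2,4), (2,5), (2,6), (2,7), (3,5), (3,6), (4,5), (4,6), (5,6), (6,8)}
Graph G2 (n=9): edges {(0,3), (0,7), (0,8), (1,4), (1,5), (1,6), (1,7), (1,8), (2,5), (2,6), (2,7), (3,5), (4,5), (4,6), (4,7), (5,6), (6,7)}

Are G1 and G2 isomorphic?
Yes, isomorphic

The graphs are isomorphic.
One valid mapping φ: V(G1) → V(G2): 0→0, 1→7, 2→1, 3→2, 4→4, 5→6, 6→5, 7→8, 8→3

Verify φ preserves adjacency — for each edge of G1, its image is an edge of G2:
  (0,1) → (φ(0),φ(1)) = (0,7) ∈ E(G2) ✓
  (0,7) → (φ(0),φ(7)) = (0,8) ∈ E(G2) ✓
  (0,8) → (φ(0),φ(8)) = (0,3) ∈ E(G2) ✓
  (1,2) → (φ(1),φ(2)) = (1,7) ∈ E(G2) ✓
  (1,3) → (φ(1),φ(3)) = (2,7) ∈ E(G2) ✓
  (1,4) → (φ(1),φ(4)) = (4,7) ∈ E(G2) ✓
  (1,5) → (φ(1),φ(5)) = (6,7) ∈ E(G2) ✓
  (2,4) → (φ(2),φ(4)) = (1,4) ∈ E(G2) ✓
  (2,5) → (φ(2),φ(5)) = (1,6) ∈ E(G2) ✓
  (2,6) → (φ(2),φ(6)) = (1,5) ∈ E(G2) ✓
  (2,7) → (φ(2),φ(7)) = (1,8) ∈ E(G2) ✓
  (3,5) → (φ(3),φ(5)) = (2,6) ∈ E(G2) ✓
  (3,6) → (φ(3),φ(6)) = (2,5) ∈ E(G2) ✓
  (4,5) → (φ(4),φ(5)) = (4,6) ∈ E(G2) ✓
  (4,6) → (φ(4),φ(6)) = (4,5) ∈ E(G2) ✓
  (5,6) → (φ(5),φ(6)) = (5,6) ∈ E(G2) ✓
  (6,8) → (φ(6),φ(8)) = (3,5) ∈ E(G2) ✓
All 17 edges of G1 map to edges of G2, and |E(G1)| = |E(G2)| = 17, so φ is a bijection on edges as well as vertices. Hence G1 ≅ G2.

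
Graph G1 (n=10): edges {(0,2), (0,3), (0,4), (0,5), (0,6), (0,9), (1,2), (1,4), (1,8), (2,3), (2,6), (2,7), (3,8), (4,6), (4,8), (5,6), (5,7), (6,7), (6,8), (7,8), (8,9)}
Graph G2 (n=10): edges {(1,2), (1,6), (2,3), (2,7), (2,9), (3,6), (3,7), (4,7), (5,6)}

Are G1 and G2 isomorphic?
No, not isomorphic

The graphs are NOT isomorphic.

Connected components of G1: 1 component(s) with vertex sets [[0, 1, 2, 3, 4, 5, 6, 7, 8, 9]], sizes [10].
Connected components of G2: 3 component(s) with vertex sets [[0], [8], [1, 2, 3, 4, 5, 6, 7, 9]], sizes [1, 1, 8].
The number of connected components (and the multiset of component sizes) is an isomorphism invariant — an isomorphism maps each component of G1 bijectively onto a component of G2. Since G1 has 1 component(s) and G2 has 3, they cannot be isomorphic.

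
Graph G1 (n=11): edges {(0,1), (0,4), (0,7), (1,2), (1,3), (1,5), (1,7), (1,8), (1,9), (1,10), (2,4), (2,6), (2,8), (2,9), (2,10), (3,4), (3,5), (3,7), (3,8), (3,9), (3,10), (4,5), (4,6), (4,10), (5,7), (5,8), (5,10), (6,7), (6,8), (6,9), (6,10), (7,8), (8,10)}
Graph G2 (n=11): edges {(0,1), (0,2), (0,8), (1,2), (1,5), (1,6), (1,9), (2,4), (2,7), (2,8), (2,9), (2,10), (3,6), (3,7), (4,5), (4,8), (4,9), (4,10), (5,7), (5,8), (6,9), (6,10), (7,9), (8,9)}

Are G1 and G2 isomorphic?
No, not isomorphic

The graphs are NOT isomorphic.

Degrees in G1: deg(0)=3, deg(1)=8, deg(2)=6, deg(3)=7, deg(4)=6, deg(5)=6, deg(6)=6, deg(7)=6, deg(8)=7, deg(9)=4, deg(10)=7.
Sorted degree sequence of G1: [8, 7, 7, 7, 6, 6, 6, 6, 6, 4, 3].
Degrees in G2: deg(0)=3, deg(1)=5, deg(2)=7, deg(3)=2, deg(4)=5, deg(5)=4, deg(6)=4, deg(7)=4, deg(8)=5, deg(9)=6, deg(10)=3.
Sorted degree sequence of G2: [7, 6, 5, 5, 5, 4, 4, 4, 3, 3, 2].
The (sorted) degree sequence is an isomorphism invariant, so since G1 and G2 have different degree sequences they cannot be isomorphic.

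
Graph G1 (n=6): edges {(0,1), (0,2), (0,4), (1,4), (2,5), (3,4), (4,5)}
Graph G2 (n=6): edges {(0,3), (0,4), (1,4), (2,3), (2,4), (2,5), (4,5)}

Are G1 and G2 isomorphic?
Yes, isomorphic

The graphs are isomorphic.
One valid mapping φ: V(G1) → V(G2): 0→2, 1→5, 2→3, 3→1, 4→4, 5→0

Verify φ preserves adjacency — for each edge of G1, its image is an edge of G2:
  (0,1) → (φ(0),φ(1)) = (2,5) ∈ E(G2) ✓
  (0,2) → (φ(0),φ(2)) = (2,3) ∈ E(G2) ✓
  (0,4) → (φ(0),φ(4)) = (2,4) ∈ E(G2) ✓
  (1,4) → (φ(1),φ(4)) = (4,5) ∈ E(G2) ✓
  (2,5) → (φ(2),φ(5)) = (0,3) ∈ E(G2) ✓
  (3,4) → (φ(3),φ(4)) = (1,4) ∈ E(G2) ✓
  (4,5) → (φ(4),φ(5)) = (0,4) ∈ E(G2) ✓
All 7 edges of G1 map to edges of G2, and |E(G1)| = |E(G2)| = 7, so φ is a bijection on edges as well as vertices. Hence G1 ≅ G2.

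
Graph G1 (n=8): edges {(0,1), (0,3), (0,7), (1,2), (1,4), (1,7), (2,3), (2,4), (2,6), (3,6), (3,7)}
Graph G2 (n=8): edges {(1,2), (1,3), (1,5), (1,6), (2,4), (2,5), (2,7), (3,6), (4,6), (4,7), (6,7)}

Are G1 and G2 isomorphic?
Yes, isomorphic

The graphs are isomorphic.
One valid mapping φ: V(G1) → V(G2): 0→4, 1→2, 2→1, 3→6, 4→5, 5→0, 6→3, 7→7

Verify φ preserves adjacency — for each edge of G1, its image is an edge of G2:
  (0,1) → (φ(0),φ(1)) = (2,4) ∈ E(G2) ✓
  (0,3) → (φ(0),φ(3)) = (4,6) ∈ E(G2) ✓
  (0,7) → (φ(0),φ(7)) = (4,7) ∈ E(G2) ✓
  (1,2) → (φ(1),φ(2)) = (1,2) ∈ E(G2) ✓
  (1,4) → (φ(1),φ(4)) = (2,5) ∈ E(G2) ✓
  (1,7) → (φ(1),φ(7)) = (2,7) ∈ E(G2) ✓
  (2,3) → (φ(2),φ(3)) = (1,6) ∈ E(G2) ✓
  (2,4) → (φ(2),φ(4)) = (1,5) ∈ E(G2) ✓
  (2,6) → (φ(2),φ(6)) = (1,3) ∈ E(G2) ✓
  (3,6) → (φ(3),φ(6)) = (3,6) ∈ E(G2) ✓
  (3,7) → (φ(3),φ(7)) = (6,7) ∈ E(G2) ✓
All 11 edges of G1 map to edges of G2, and |E(G1)| = |E(G2)| = 11, so φ is a bijection on edges as well as vertices. Hence G1 ≅ G2.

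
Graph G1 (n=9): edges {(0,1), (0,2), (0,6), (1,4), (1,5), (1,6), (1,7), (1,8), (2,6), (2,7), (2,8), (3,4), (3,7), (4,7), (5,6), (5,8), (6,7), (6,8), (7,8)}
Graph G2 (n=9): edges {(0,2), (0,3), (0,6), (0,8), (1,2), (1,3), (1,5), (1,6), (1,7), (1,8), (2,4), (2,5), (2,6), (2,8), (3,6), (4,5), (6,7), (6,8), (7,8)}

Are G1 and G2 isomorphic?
Yes, isomorphic

The graphs are isomorphic.
One valid mapping φ: V(G1) → V(G2): 0→3, 1→1, 2→0, 3→4, 4→5, 5→7, 6→6, 7→2, 8→8

Verify φ preserves adjacency — for each edge of G1, its image is an edge of G2:
  (0,1) → (φ(0),φ(1)) = (1,3) ∈ E(G2) ✓
  (0,2) → (φ(0),φ(2)) = (0,3) ∈ E(G2) ✓
  (0,6) → (φ(0),φ(6)) = (3,6) ∈ E(G2) ✓
  (1,4) → (φ(1),φ(4)) = (1,5) ∈ E(G2) ✓
  (1,5) → (φ(1),φ(5)) = (1,7) ∈ E(G2) ✓
  (1,6) → (φ(1),φ(6)) = (1,6) ∈ E(G2) ✓
  (1,7) → (φ(1),φ(7)) = (1,2) ∈ E(G2) ✓
  (1,8) → (φ(1),φ(8)) = (1,8) ∈ E(G2) ✓
  (2,6) → (φ(2),φ(6)) = (0,6) ∈ E(G2) ✓
  (2,7) → (φ(2),φ(7)) = (0,2) ∈ E(G2) ✓
  (2,8) → (φ(2),φ(8)) = (0,8) ∈ E(G2) ✓
  (3,4) → (φ(3),φ(4)) = (4,5) ∈ E(G2) ✓
  (3,7) → (φ(3),φ(7)) = (2,4) ∈ E(G2) ✓
  (4,7) → (φ(4),φ(7)) = (2,5) ∈ E(G2) ✓
  (5,6) → (φ(5),φ(6)) = (6,7) ∈ E(G2) ✓
  (5,8) → (φ(5),φ(8)) = (7,8) ∈ E(G2) ✓
  (6,7) → (φ(6),φ(7)) = (2,6) ∈ E(G2) ✓
  (6,8) → (φ(6),φ(8)) = (6,8) ∈ E(G2) ✓
  (7,8) → (φ(7),φ(8)) = (2,8) ∈ E(G2) ✓
All 19 edges of G1 map to edges of G2, and |E(G1)| = |E(G2)| = 19, so φ is a bijection on edges as well as vertices. Hence G1 ≅ G2.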